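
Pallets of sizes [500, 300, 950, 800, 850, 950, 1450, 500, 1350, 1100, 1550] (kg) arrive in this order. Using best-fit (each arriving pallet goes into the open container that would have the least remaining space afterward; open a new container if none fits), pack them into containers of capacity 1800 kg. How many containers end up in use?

7

  500 → container 1 (new)  [load 500/1800]
  300 → container 1  [load 800/1800]
  950 → container 1  [load 1750/1800]
  800 → container 2 (new)  [load 800/1800]
  850 → container 2  [load 1650/1800]
  950 → container 3 (new)  [load 950/1800]
  1450 → container 4 (new)  [load 1450/1800]
  500 → container 3  [load 1450/1800]
  1350 → container 5 (new)  [load 1350/1800]
  1100 → container 6 (new)  [load 1100/1800]
  1550 → container 7 (new)  [load 1550/1800]
7 containers opened.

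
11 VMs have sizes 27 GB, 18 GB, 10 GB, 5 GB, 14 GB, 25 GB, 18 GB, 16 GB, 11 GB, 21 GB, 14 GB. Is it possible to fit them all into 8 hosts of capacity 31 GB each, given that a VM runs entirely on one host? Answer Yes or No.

Yes

A valid assignment using 7 hosts:
  host 1: 27 = 27
  host 2: 25 + 5 = 30
  host 3: 21 + 10 = 31
  host 4: 18 + 11 = 29
  host 5: 18 = 18
  host 6: 16 + 14 = 30
  host 7: 14 = 14
That uses only 7 ≤ 8, so 8 hosts are enough.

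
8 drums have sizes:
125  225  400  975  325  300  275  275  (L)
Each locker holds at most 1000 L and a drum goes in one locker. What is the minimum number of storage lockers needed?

3

Total = 975 + 400 + 325 + 300 + 275 + 275 + 225 + 125 = 2900 L.
Lower bound: ⌈2900/1000⌉ = 3 storage lockers.
A packing using 3 storage lockers:
  locker 1: 975 = 975
  locker 2: 400 + 325 + 275 = 1000
  locker 3: 300 + 275 + 225 + 125 = 925
This matches the lower bound, so 3 is optimal.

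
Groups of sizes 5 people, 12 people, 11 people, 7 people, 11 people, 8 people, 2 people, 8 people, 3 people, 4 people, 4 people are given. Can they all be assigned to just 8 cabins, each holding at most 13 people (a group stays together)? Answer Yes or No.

A valid assignment using 7 cabins:
  cabin 1: 12 = 12
  cabin 2: 11 + 2 = 13
  cabin 3: 11 = 11
  cabin 4: 8 + 5 = 13
  cabin 5: 8 + 4 = 12
  cabin 6: 7 + 4 = 11
  cabin 7: 3 = 3
That uses only 7 ≤ 8, so 8 cabins are enough.

Yes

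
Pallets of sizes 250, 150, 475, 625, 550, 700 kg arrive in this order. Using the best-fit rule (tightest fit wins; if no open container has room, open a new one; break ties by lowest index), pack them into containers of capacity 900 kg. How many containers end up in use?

4

  250 → container 1 (new)  [load 250/900]
  150 → container 1  [load 400/900]
  475 → container 1  [load 875/900]
  625 → container 2 (new)  [load 625/900]
  550 → container 3 (new)  [load 550/900]
  700 → container 4 (new)  [load 700/900]
4 containers opened.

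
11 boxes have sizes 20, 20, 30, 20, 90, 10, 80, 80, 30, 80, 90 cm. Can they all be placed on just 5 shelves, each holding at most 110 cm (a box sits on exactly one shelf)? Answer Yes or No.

Yes

A valid assignment using 5 shelves:
  shelf 1: 90 + 20 = 110
  shelf 2: 90 + 20 = 110
  shelf 3: 80 + 30 = 110
  shelf 4: 80 + 30 = 110
  shelf 5: 80 + 20 + 10 = 110
Every load is within 110 cm, so 5 shelves suffice.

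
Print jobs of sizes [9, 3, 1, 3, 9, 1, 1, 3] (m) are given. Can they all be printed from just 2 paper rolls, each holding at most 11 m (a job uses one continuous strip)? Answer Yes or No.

Total = 30 m; ⌈30/11⌉ = 3.
At least 3 paper rolls are required, but only 2 are allowed.

No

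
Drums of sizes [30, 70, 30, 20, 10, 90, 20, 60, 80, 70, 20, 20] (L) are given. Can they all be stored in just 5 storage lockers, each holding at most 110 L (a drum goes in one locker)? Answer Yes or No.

Yes

A valid assignment using 5 storage lockers:
  locker 1: 90 + 20 = 110
  locker 2: 80 + 30 = 110
  locker 3: 70 + 30 + 10 = 110
  locker 4: 70 + 20 + 20 = 110
  locker 5: 60 + 20 = 80
Every load is within 110 L, so 5 storage lockers suffice.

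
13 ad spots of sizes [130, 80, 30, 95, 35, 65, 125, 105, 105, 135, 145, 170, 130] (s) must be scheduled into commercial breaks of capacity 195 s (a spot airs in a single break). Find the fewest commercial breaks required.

Total = 170 + 145 + 135 + 130 + 130 + 125 + 105 + 105 + 95 + 80 + 65 + 35 + 30 = 1350 s.
Lower bound: ⌈1350/195⌉ = 7 commercial breaks.
Also, 8 ad spots each exceed 195/2 s, and no two of those can share a break, so at least 8 commercial breaks are needed.
A packing using 9 commercial breaks:
  break 1: 170 = 170
  break 2: 145 + 35 = 180
  break 3: 135 + 30 = 165
  break 4: 130 + 65 = 195
  break 5: 130 = 130
  break 6: 125 = 125
  break 7: 105 + 80 = 185
  break 8: 105 = 105
  break 9: 95 = 95
No arrangement into 8 commercial breaks stays within capacity, so 9 is optimal.

9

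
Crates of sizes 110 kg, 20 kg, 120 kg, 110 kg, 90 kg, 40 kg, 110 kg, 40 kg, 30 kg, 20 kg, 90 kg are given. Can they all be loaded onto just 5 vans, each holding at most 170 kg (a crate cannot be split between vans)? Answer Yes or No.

Total = 780 kg; ⌈780/170⌉ = 5.
6 crates each exceed half the capacity and cannot share a van, forcing at least 6 vans.
At least 6 vans are required, but only 5 are allowed.

No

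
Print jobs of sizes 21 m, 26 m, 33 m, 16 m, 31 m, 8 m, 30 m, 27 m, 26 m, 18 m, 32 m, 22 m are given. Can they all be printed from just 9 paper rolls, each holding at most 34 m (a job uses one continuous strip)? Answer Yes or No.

No

Total = 290 m; ⌈290/34⌉ = 9.
10 print jobs each exceed half the capacity and cannot share a roll, forcing at least 10 paper rolls.
At least 10 paper rolls are required, but only 9 are allowed.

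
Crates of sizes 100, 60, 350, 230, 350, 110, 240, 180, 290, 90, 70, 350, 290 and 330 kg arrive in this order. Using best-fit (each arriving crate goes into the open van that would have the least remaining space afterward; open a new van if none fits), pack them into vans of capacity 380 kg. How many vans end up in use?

9

  100 → van 1 (new)  [load 100/380]
  60 → van 1  [load 160/380]
  350 → van 2 (new)  [load 350/380]
  230 → van 3 (new)  [load 230/380]
  350 → van 4 (new)  [load 350/380]
  110 → van 3  [load 340/380]
  240 → van 5 (new)  [load 240/380]
  180 → van 1  [load 340/380]
  290 → van 6 (new)  [load 290/380]
  90 → van 6  [load 380/380]
  70 → van 5  [load 310/380]
  350 → van 7 (new)  [load 350/380]
  290 → van 8 (new)  [load 290/380]
  330 → van 9 (new)  [load 330/380]
9 vans opened.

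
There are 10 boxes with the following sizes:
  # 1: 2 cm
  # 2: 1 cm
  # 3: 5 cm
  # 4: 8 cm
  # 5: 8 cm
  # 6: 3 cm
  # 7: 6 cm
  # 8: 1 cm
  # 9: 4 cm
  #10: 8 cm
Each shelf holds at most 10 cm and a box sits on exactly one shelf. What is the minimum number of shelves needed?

Total = 8 + 8 + 8 + 6 + 5 + 4 + 3 + 2 + 1 + 1 = 46 cm.
Lower bound: ⌈46/10⌉ = 5 shelves.
A packing using 5 shelves:
  shelf 1: 8 + 2 = 10
  shelf 2: 8 + 1 + 1 = 10
  shelf 3: 8 = 8
  shelf 4: 6 + 4 = 10
  shelf 5: 5 + 3 = 8
This matches the lower bound, so 5 is optimal.

5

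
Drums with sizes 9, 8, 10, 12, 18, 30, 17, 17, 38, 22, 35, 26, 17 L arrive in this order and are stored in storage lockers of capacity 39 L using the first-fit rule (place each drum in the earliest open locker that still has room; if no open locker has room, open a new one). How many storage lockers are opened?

  9 → locker 1 (new)  [load 9/39]
  8 → locker 1  [load 17/39]
  10 → locker 1  [load 27/39]
  12 → locker 1  [load 39/39]
  18 → locker 2 (new)  [load 18/39]
  30 → locker 3 (new)  [load 30/39]
  17 → locker 2  [load 35/39]
  17 → locker 4 (new)  [load 17/39]
  38 → locker 5 (new)  [load 38/39]
  22 → locker 4  [load 39/39]
  35 → locker 6 (new)  [load 35/39]
  26 → locker 7 (new)  [load 26/39]
  17 → locker 8 (new)  [load 17/39]
8 storage lockers opened.

8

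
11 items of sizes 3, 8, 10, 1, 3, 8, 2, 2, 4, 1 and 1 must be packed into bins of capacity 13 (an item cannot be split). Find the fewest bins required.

4

Total = 10 + 8 + 8 + 4 + 3 + 3 + 2 + 2 + 1 + 1 + 1 = 43.
Lower bound: ⌈43/13⌉ = 4 bins.
A packing using 4 bins:
  bin 1: 10 + 3 = 13
  bin 2: 8 + 4 + 1 = 13
  bin 3: 8 + 3 + 2 = 13
  bin 4: 2 + 1 + 1 = 4
This matches the lower bound, so 4 is optimal.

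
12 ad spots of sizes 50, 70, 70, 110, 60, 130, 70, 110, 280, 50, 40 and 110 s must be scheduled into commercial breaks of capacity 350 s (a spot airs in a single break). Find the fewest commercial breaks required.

Total = 280 + 130 + 110 + 110 + 110 + 70 + 70 + 70 + 60 + 50 + 50 + 40 = 1150 s.
Lower bound: ⌈1150/350⌉ = 4 commercial breaks.
A packing using 4 commercial breaks:
  break 1: 280 + 70 = 350
  break 2: 130 + 110 + 110 = 350
  break 3: 110 + 70 + 70 + 60 + 40 = 350
  break 4: 50 + 50 = 100
This matches the lower bound, so 4 is optimal.

4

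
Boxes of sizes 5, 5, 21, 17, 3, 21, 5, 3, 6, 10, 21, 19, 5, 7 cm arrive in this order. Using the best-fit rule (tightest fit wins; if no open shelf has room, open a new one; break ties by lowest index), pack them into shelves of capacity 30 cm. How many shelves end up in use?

6

  5 → shelf 1 (new)  [load 5/30]
  5 → shelf 1  [load 10/30]
  21 → shelf 2 (new)  [load 21/30]
  17 → shelf 1  [load 27/30]
  3 → shelf 1  [load 30/30]
  21 → shelf 3 (new)  [load 21/30]
  5 → shelf 2  [load 26/30]
  3 → shelf 2  [load 29/30]
  6 → shelf 3  [load 27/30]
  10 → shelf 4 (new)  [load 10/30]
  21 → shelf 5 (new)  [load 21/30]
  19 → shelf 4  [load 29/30]
  5 → shelf 5  [load 26/30]
  7 → shelf 6 (new)  [load 7/30]
6 shelves opened.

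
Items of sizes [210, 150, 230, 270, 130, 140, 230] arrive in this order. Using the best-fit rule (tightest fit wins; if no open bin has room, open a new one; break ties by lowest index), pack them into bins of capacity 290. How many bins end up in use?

  210 → bin 1 (new)  [load 210/290]
  150 → bin 2 (new)  [load 150/290]
  230 → bin 3 (new)  [load 230/290]
  270 → bin 4 (new)  [load 270/290]
  130 → bin 2  [load 280/290]
  140 → bin 5 (new)  [load 140/290]
  230 → bin 6 (new)  [load 230/290]
6 bins opened.

6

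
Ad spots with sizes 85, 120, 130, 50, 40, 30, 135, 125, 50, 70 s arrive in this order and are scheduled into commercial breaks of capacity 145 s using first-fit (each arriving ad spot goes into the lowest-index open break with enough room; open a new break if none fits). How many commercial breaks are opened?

7

  85 → break 1 (new)  [load 85/145]
  120 → break 2 (new)  [load 120/145]
  130 → break 3 (new)  [load 130/145]
  50 → break 1  [load 135/145]
  40 → break 4 (new)  [load 40/145]
  30 → break 4  [load 70/145]
  135 → break 5 (new)  [load 135/145]
  125 → break 6 (new)  [load 125/145]
  50 → break 4  [load 120/145]
  70 → break 7 (new)  [load 70/145]
7 commercial breaks opened.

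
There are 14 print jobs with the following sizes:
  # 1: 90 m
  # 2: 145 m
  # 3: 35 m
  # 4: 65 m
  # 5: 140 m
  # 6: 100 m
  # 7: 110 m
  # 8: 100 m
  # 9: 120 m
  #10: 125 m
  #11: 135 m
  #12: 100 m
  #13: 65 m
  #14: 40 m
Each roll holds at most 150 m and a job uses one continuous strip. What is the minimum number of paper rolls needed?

Total = 145 + 140 + 135 + 125 + 120 + 110 + 100 + 100 + 100 + 90 + 65 + 65 + 40 + 35 = 1370 m.
Lower bound: ⌈1370/150⌉ = 10 paper rolls.
A packing using 11 paper rolls:
  roll 1: 145 = 145
  roll 2: 140 = 140
  roll 3: 135 = 135
  roll 4: 125 = 125
  roll 5: 120 = 120
  roll 6: 110 + 40 = 150
  roll 7: 100 + 35 = 135
  roll 8: 100 = 100
  roll 9: 100 = 100
  roll 10: 90 = 90
  roll 11: 65 + 65 = 130
No arrangement into 10 paper rolls stays within capacity, so 11 is optimal.

11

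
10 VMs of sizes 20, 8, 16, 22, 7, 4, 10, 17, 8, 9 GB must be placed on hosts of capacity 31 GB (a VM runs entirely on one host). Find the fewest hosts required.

4

Total = 22 + 20 + 17 + 16 + 10 + 9 + 8 + 8 + 7 + 4 = 121 GB.
Lower bound: ⌈121/31⌉ = 4 hosts.
A packing using 4 hosts:
  host 1: 22 + 9 = 31
  host 2: 20 + 10 = 30
  host 3: 17 + 8 + 4 = 29
  host 4: 16 + 8 + 7 = 31
This matches the lower bound, so 4 is optimal.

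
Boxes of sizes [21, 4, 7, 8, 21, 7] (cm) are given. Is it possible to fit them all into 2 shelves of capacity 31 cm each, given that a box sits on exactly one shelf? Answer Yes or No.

Total = 68 cm; ⌈68/31⌉ = 3.
At least 3 shelves are required, but only 2 are allowed.

No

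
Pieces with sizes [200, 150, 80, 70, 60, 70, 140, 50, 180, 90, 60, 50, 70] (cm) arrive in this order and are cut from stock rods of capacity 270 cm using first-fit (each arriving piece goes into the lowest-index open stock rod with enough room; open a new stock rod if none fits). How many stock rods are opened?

  200 → stock rod 1 (new)  [load 200/270]
  150 → stock rod 2 (new)  [load 150/270]
  80 → stock rod 2  [load 230/270]
  70 → stock rod 1  [load 270/270]
  60 → stock rod 3 (new)  [load 60/270]
  70 → stock rod 3  [load 130/270]
  140 → stock rod 3  [load 270/270]
  50 → stock rod 4 (new)  [load 50/270]
  180 → stock rod 4  [load 230/270]
  90 → stock rod 5 (new)  [load 90/270]
  60 → stock rod 5  [load 150/270]
  50 → stock rod 5  [load 200/270]
  70 → stock rod 5  [load 270/270]
5 stock rods opened.

5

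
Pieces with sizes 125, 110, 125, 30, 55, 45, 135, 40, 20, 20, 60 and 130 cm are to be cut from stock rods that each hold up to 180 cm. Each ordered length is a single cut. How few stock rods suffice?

6

Total = 135 + 130 + 125 + 125 + 110 + 60 + 55 + 45 + 40 + 30 + 20 + 20 = 895 cm.
Lower bound: ⌈895/180⌉ = 5 stock rods.
A packing using 6 stock rods:
  stock rod 1: 135 + 45 = 180
  stock rod 2: 130 + 40 = 170
  stock rod 3: 125 + 55 = 180
  stock rod 4: 125 + 30 + 20 = 175
  stock rod 5: 110 + 60 = 170
  stock rod 6: 20 = 20
No arrangement into 5 stock rods stays within capacity, so 6 is optimal.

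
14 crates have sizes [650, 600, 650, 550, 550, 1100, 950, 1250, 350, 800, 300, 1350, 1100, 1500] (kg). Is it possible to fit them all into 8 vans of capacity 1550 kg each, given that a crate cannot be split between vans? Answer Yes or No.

No

Total = 11700 kg; ⌈11700/1550⌉ = 8.
The bound of 8 does not rule out 8, but exhaustive search shows no assignment into 8 vans of capacity 1550 kg exists — the minimum is 9.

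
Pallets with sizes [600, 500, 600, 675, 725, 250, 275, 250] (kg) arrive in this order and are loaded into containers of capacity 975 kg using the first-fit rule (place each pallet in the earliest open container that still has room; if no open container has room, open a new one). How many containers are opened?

  600 → container 1 (new)  [load 600/975]
  500 → container 2 (new)  [load 500/975]
  600 → container 3 (new)  [load 600/975]
  675 → container 4 (new)  [load 675/975]
  725 → container 5 (new)  [load 725/975]
  250 → container 1  [load 850/975]
  275 → container 2  [load 775/975]
  250 → container 3  [load 850/975]
5 containers opened.

5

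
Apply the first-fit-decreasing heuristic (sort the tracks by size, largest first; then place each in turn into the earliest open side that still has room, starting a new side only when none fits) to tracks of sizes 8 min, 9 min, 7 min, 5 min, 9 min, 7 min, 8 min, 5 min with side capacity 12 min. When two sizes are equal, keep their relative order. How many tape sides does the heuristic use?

Sorted descending: 9, 9, 8, 8, 7, 7, 5, 5.
  9 → side 1 (new)  [load 9/12]
  9 → side 2 (new)  [load 9/12]
  8 → side 3 (new)  [load 8/12]
  8 → side 4 (new)  [load 8/12]
  7 → side 5 (new)  [load 7/12]
  7 → side 6 (new)  [load 7/12]
  5 → side 5  [load 12/12]
  5 → side 6  [load 12/12]
6 tape sides opened.

6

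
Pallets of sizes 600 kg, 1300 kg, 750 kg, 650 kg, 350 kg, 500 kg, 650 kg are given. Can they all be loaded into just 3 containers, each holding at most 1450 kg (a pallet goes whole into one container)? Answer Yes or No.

Total = 4800 kg; ⌈4800/1450⌉ = 4.
At least 4 containers are required, but only 3 are allowed.

No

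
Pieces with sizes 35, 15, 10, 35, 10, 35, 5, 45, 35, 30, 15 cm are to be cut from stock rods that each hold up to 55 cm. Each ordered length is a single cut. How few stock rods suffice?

6

Total = 45 + 35 + 35 + 35 + 35 + 30 + 15 + 15 + 10 + 10 + 5 = 270 cm.
Lower bound: ⌈270/55⌉ = 5 stock rods.
Also, 6 pieces each exceed 55/2 cm, and no two of those can share a stock rod, so at least 6 stock rods are needed.
A packing using 6 stock rods:
  stock rod 1: 45 + 10 = 55
  stock rod 2: 35 + 15 + 5 = 55
  stock rod 3: 35 + 15 = 50
  stock rod 4: 35 + 10 = 45
  stock rod 5: 35 = 35
  stock rod 6: 30 = 30
This matches the lower bound, so 6 is optimal.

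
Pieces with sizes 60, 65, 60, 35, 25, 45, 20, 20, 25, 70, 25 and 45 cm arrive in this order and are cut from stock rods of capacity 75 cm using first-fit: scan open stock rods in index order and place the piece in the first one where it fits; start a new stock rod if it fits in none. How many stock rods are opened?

8

  60 → stock rod 1 (new)  [load 60/75]
  65 → stock rod 2 (new)  [load 65/75]
  60 → stock rod 3 (new)  [load 60/75]
  35 → stock rod 4 (new)  [load 35/75]
  25 → stock rod 4  [load 60/75]
  45 → stock rod 5 (new)  [load 45/75]
  20 → stock rod 5  [load 65/75]
  20 → stock rod 6 (new)  [load 20/75]
  25 → stock rod 6  [load 45/75]
  70 → stock rod 7 (new)  [load 70/75]
  25 → stock rod 6  [load 70/75]
  45 → stock rod 8 (new)  [load 45/75]
8 stock rods opened.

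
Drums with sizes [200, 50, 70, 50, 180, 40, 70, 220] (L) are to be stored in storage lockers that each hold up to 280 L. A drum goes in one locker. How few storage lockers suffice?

Total = 220 + 200 + 180 + 70 + 70 + 50 + 50 + 40 = 880 L.
Lower bound: ⌈880/280⌉ = 4 storage lockers.
A packing using 4 storage lockers:
  locker 1: 220 + 50 = 270
  locker 2: 200 + 70 = 270
  locker 3: 180 + 70 = 250
  locker 4: 50 + 40 = 90
This matches the lower bound, so 4 is optimal.

4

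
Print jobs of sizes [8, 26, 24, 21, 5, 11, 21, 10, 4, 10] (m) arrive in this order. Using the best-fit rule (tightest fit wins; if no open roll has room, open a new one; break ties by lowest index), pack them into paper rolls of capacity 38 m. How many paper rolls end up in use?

5

  8 → roll 1 (new)  [load 8/38]
  26 → roll 1  [load 34/38]
  24 → roll 2 (new)  [load 24/38]
  21 → roll 3 (new)  [load 21/38]
  5 → roll 2  [load 29/38]
  11 → roll 3  [load 32/38]
  21 → roll 4 (new)  [load 21/38]
  10 → roll 4  [load 31/38]
  4 → roll 1  [load 38/38]
  10 → roll 5 (new)  [load 10/38]
5 paper rolls opened.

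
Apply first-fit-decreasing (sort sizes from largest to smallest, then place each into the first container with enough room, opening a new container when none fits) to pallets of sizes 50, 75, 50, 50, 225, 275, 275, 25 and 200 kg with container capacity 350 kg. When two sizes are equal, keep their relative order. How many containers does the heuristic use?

Sorted descending: 275, 275, 225, 200, 75, 50, 50, 50, 25.
  275 → container 1 (new)  [load 275/350]
  275 → container 2 (new)  [load 275/350]
  225 → container 3 (new)  [load 225/350]
  200 → container 4 (new)  [load 200/350]
  75 → container 1  [load 350/350]
  50 → container 2  [load 325/350]
  50 → container 3  [load 275/350]
  50 → container 3  [load 325/350]
  25 → container 2  [load 350/350]
4 containers opened.

4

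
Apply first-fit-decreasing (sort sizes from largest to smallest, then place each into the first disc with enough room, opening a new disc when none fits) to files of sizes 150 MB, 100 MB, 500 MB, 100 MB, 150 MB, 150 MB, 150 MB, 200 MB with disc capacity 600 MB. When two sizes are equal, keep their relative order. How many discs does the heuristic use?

3

Sorted descending: 500, 200, 150, 150, 150, 150, 100, 100.
  500 → disc 1 (new)  [load 500/600]
  200 → disc 2 (new)  [load 200/600]
  150 → disc 2  [load 350/600]
  150 → disc 2  [load 500/600]
  150 → disc 3 (new)  [load 150/600]
  150 → disc 3  [load 300/600]
  100 → disc 1  [load 600/600]
  100 → disc 2  [load 600/600]
3 discs opened.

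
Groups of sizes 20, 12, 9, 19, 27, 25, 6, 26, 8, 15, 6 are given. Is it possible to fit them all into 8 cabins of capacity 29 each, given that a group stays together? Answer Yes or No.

A valid assignment using 7 cabins:
  cabin 1: 27 = 27
  cabin 2: 26 = 26
  cabin 3: 25 = 25
  cabin 4: 20 + 9 = 29
  cabin 5: 19 + 8 = 27
  cabin 6: 15 + 12 = 27
  cabin 7: 6 + 6 = 12
That uses only 7 ≤ 8, so 8 cabins are enough.

Yes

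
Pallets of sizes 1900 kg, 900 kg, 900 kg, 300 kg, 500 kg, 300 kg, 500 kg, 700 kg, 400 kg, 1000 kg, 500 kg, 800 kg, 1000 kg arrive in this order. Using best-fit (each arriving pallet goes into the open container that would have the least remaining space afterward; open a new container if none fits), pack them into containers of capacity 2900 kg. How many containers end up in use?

4

  1900 → container 1 (new)  [load 1900/2900]
  900 → container 1  [load 2800/2900]
  900 → container 2 (new)  [load 900/2900]
  300 → container 2  [load 1200/2900]
  500 → container 2  [load 1700/2900]
  300 → container 2  [load 2000/2900]
  500 → container 2  [load 2500/2900]
  700 → container 3 (new)  [load 700/2900]
  400 → container 2  [load 2900/2900]
  1000 → container 3  [load 1700/2900]
  500 → container 3  [load 2200/2900]
  800 → container 4 (new)  [load 800/2900]
  1000 → container 4  [load 1800/2900]
4 containers opened.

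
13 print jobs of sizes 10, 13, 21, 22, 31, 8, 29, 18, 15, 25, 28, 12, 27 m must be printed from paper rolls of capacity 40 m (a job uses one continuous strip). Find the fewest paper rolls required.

7

Total = 31 + 29 + 28 + 27 + 25 + 22 + 21 + 18 + 15 + 13 + 12 + 10 + 8 = 259 m.
Lower bound: ⌈259/40⌉ = 7 paper rolls.
A packing using 7 paper rolls:
  roll 1: 31 + 8 = 39
  roll 2: 29 + 10 = 39
  roll 3: 28 + 12 = 40
  roll 4: 27 + 13 = 40
  roll 5: 25 + 15 = 40
  roll 6: 22 + 18 = 40
  roll 7: 21 = 21
This matches the lower bound, so 7 is optimal.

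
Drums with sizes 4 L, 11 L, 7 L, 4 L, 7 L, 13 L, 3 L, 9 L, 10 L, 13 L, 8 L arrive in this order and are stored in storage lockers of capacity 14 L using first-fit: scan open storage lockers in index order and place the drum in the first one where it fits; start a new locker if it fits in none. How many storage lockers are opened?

8

  4 → locker 1 (new)  [load 4/14]
  11 → locker 2 (new)  [load 11/14]
  7 → locker 1  [load 11/14]
  4 → locker 3 (new)  [load 4/14]
  7 → locker 3  [load 11/14]
  13 → locker 4 (new)  [load 13/14]
  3 → locker 1  [load 14/14]
  9 → locker 5 (new)  [load 9/14]
  10 → locker 6 (new)  [load 10/14]
  13 → locker 7 (new)  [load 13/14]
  8 → locker 8 (new)  [load 8/14]
8 storage lockers opened.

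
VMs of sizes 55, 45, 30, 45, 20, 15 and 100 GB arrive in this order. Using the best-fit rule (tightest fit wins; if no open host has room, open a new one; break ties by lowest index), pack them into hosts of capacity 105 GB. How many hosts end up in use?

4

  55 → host 1 (new)  [load 55/105]
  45 → host 1  [load 100/105]
  30 → host 2 (new)  [load 30/105]
  45 → host 2  [load 75/105]
  20 → host 2  [load 95/105]
  15 → host 3 (new)  [load 15/105]
  100 → host 4 (new)  [load 100/105]
4 hosts opened.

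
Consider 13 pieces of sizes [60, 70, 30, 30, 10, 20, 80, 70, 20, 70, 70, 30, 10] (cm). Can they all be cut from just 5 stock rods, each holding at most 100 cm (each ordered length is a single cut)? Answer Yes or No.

No

Total = 570 cm; ⌈570/100⌉ = 6.
At least 6 stock rods are required, but only 5 are allowed.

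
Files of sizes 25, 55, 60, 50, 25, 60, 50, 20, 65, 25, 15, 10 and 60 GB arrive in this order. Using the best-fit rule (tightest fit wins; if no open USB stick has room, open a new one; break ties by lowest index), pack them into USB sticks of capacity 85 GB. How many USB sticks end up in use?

  25 → USB stick 1 (new)  [load 25/85]
  55 → USB stick 1  [load 80/85]
  60 → USB stick 2 (new)  [load 60/85]
  50 → USB stick 3 (new)  [load 50/85]
  25 → USB stick 2  [load 85/85]
  60 → USB stick 4 (new)  [load 60/85]
  50 → USB stick 5 (new)  [load 50/85]
  20 → USB stick 4  [load 80/85]
  65 → USB stick 6 (new)  [load 65/85]
  25 → USB stick 3  [load 75/85]
  15 → USB stick 6  [load 80/85]
  10 → USB stick 3  [load 85/85]
  60 → USB stick 7 (new)  [load 60/85]
7 USB sticks opened.

7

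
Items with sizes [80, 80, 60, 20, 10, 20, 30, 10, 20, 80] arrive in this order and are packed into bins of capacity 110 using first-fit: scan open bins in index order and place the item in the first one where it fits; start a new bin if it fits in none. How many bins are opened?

  80 → bin 1 (new)  [load 80/110]
  80 → bin 2 (new)  [load 80/110]
  60 → bin 3 (new)  [load 60/110]
  20 → bin 1  [load 100/110]
  10 → bin 1  [load 110/110]
  20 → bin 2  [load 100/110]
  30 → bin 3  [load 90/110]
  10 → bin 2  [load 110/110]
  20 → bin 3  [load 110/110]
  80 → bin 4 (new)  [load 80/110]
4 bins opened.

4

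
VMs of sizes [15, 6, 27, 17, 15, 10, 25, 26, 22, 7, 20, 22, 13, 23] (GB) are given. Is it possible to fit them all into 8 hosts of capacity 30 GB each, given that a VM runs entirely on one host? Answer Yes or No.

Total = 248 GB; ⌈248/30⌉ = 9.
At least 9 hosts are required, but only 8 are allowed.

No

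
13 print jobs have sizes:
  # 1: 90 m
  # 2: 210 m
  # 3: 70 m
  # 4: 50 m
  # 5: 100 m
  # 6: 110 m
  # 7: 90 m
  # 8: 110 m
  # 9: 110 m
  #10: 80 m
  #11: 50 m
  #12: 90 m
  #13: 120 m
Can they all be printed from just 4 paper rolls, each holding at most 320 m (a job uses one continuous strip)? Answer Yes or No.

Yes

A valid assignment using 4 paper rolls:
  roll 1: 210 + 110 = 320
  roll 2: 120 + 110 + 90 = 320
  roll 3: 110 + 90 + 70 + 50 = 320
  roll 4: 100 + 90 + 80 + 50 = 320
Every load is within 320 m, so 4 paper rolls suffice.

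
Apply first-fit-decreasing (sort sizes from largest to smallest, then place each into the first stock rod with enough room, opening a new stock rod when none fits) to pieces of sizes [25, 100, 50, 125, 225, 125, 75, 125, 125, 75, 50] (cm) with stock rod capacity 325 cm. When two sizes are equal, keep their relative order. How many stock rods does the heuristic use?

4

Sorted descending: 225, 125, 125, 125, 125, 100, 75, 75, 50, 50, 25.
  225 → stock rod 1 (new)  [load 225/325]
  125 → stock rod 2 (new)  [load 125/325]
  125 → stock rod 2  [load 250/325]
  125 → stock rod 3 (new)  [load 125/325]
  125 → stock rod 3  [load 250/325]
  100 → stock rod 1  [load 325/325]
  75 → stock rod 2  [load 325/325]
  75 → stock rod 3  [load 325/325]
  50 → stock rod 4 (new)  [load 50/325]
  50 → stock rod 4  [load 100/325]
  25 → stock rod 4  [load 125/325]
4 stock rods opened.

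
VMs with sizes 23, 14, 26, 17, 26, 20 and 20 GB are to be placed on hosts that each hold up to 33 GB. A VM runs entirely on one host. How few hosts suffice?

Total = 26 + 26 + 23 + 20 + 20 + 17 + 14 = 146 GB.
Lower bound: ⌈146/33⌉ = 5 hosts.
Also, 6 VMs each exceed 33/2 GB, and no two of those can share a host, so at least 6 hosts are needed.
A packing using 6 hosts:
  host 1: 26 = 26
  host 2: 26 = 26
  host 3: 23 = 23
  host 4: 20 = 20
  host 5: 20 = 20
  host 6: 17 + 14 = 31
This matches the lower bound, so 6 is optimal.

6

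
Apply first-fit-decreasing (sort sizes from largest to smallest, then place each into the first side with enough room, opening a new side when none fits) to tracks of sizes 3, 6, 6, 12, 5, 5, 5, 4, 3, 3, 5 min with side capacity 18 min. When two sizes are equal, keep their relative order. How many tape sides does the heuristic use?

Sorted descending: 12, 6, 6, 5, 5, 5, 5, 4, 3, 3, 3.
  12 → side 1 (new)  [load 12/18]
  6 → side 1  [load 18/18]
  6 → side 2 (new)  [load 6/18]
  5 → side 2  [load 11/18]
  5 → side 2  [load 16/18]
  5 → side 3 (new)  [load 5/18]
  5 → side 3  [load 10/18]
  4 → side 3  [load 14/18]
  3 → side 3  [load 17/18]
  3 → side 4 (new)  [load 3/18]
  3 → side 4  [load 6/18]
4 tape sides opened.

4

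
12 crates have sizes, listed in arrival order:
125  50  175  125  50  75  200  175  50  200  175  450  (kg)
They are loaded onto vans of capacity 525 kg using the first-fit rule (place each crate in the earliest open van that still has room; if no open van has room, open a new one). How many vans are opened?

  125 → van 1 (new)  [load 125/525]
  50 → van 1  [load 175/525]
  175 → van 1  [load 350/525]
  125 → van 1  [load 475/525]
  50 → van 1  [load 525/525]
  75 → van 2 (new)  [load 75/525]
  200 → van 2  [load 275/525]
  175 → van 2  [load 450/525]
  50 → van 2  [load 500/525]
  200 → van 3 (new)  [load 200/525]
  175 → van 3  [load 375/525]
  450 → van 4 (new)  [load 450/525]
4 vans opened.

4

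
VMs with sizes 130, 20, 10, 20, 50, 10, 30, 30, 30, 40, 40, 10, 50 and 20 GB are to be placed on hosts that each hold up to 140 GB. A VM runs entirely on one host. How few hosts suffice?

4

Total = 130 + 50 + 50 + 40 + 40 + 30 + 30 + 30 + 20 + 20 + 20 + 10 + 10 + 10 = 490 GB.
Lower bound: ⌈490/140⌉ = 4 hosts.
A packing using 4 hosts:
  host 1: 130 + 10 = 140
  host 2: 50 + 50 + 40 = 140
  host 3: 40 + 30 + 30 + 30 + 10 = 140
  host 4: 20 + 20 + 20 + 10 = 70
This matches the lower bound, so 4 is optimal.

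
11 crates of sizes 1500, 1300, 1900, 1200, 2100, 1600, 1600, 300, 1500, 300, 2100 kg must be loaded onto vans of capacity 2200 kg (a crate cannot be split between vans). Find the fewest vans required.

9

Total = 2100 + 2100 + 1900 + 1600 + 1600 + 1500 + 1500 + 1300 + 1200 + 300 + 300 = 15400 kg.
Lower bound: ⌈15400/2200⌉ = 7 vans.
Also, 9 crates each exceed 1100 kg, and no two of those can share a van, so at least 9 vans are needed.
A packing using 9 vans:
  van 1: 2100 = 2100
  van 2: 2100 = 2100
  van 3: 1900 + 300 = 2200
  van 4: 1600 + 300 = 1900
  van 5: 1600 = 1600
  van 6: 1500 = 1500
  van 7: 1500 = 1500
  van 8: 1300 = 1300
  van 9: 1200 = 1200
This matches the lower bound, so 9 is optimal.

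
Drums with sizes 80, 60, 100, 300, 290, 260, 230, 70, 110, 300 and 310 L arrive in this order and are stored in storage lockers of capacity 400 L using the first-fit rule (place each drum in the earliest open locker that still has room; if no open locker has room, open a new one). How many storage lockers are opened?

7

  80 → locker 1 (new)  [load 80/400]
  60 → locker 1  [load 140/400]
  100 → locker 1  [load 240/400]
  300 → locker 2 (new)  [load 300/400]
  290 → locker 3 (new)  [load 290/400]
  260 → locker 4 (new)  [load 260/400]
  230 → locker 5 (new)  [load 230/400]
  70 → locker 1  [load 310/400]
  110 → locker 3  [load 400/400]
  300 → locker 6 (new)  [load 300/400]
  310 → locker 7 (new)  [load 310/400]
7 storage lockers opened.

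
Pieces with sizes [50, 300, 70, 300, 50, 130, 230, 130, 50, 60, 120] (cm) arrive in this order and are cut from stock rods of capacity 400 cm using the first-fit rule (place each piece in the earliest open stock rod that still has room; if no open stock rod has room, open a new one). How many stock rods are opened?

  50 → stock rod 1 (new)  [load 50/400]
  300 → stock rod 1  [load 350/400]
  70 → stock rod 2 (new)  [load 70/400]
  300 → stock rod 2  [load 370/400]
  50 → stock rod 1  [load 400/400]
  130 → stock rod 3 (new)  [load 130/400]
  230 → stock rod 3  [load 360/400]
  130 → stock rod 4 (new)  [load 130/400]
  50 → stock rod 4  [load 180/400]
  60 → stock rod 4  [load 240/400]
  120 → stock rod 4  [load 360/400]
4 stock rods opened.

4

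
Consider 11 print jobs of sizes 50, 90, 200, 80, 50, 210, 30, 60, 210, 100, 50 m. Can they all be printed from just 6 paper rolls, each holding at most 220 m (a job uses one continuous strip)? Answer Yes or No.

Yes

A valid assignment using 6 paper rolls:
  roll 1: 210 = 210
  roll 2: 210 = 210
  roll 3: 200 = 200
  roll 4: 100 + 90 + 30 = 220
  roll 5: 80 + 60 + 50 = 190
  roll 6: 50 + 50 = 100
Every load is within 220 m, so 6 paper rolls suffice.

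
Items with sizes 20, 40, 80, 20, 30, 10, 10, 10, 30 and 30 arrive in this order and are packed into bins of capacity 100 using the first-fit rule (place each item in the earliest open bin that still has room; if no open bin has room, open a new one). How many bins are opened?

  20 → bin 1 (new)  [load 20/100]
  40 → bin 1  [load 60/100]
  80 → bin 2 (new)  [load 80/100]
  20 → bin 1  [load 80/100]
  30 → bin 3 (new)  [load 30/100]
  10 → bin 1  [load 90/100]
  10 → bin 1  [load 100/100]
  10 → bin 2  [load 90/100]
  30 → bin 3  [load 60/100]
  30 → bin 3  [load 90/100]
3 bins opened.

3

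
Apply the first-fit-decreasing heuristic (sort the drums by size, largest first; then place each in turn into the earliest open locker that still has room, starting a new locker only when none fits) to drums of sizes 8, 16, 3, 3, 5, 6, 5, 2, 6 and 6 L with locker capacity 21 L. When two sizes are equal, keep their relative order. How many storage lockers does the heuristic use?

Sorted descending: 16, 8, 6, 6, 6, 5, 5, 3, 3, 2.
  16 → locker 1 (new)  [load 16/21]
  8 → locker 2 (new)  [load 8/21]
  6 → locker 2  [load 14/21]
  6 → locker 2  [load 20/21]
  6 → locker 3 (new)  [load 6/21]
  5 → locker 1  [load 21/21]
  5 → locker 3  [load 11/21]
  3 → locker 3  [load 14/21]
  3 → locker 3  [load 17/21]
  2 → locker 3  [load 19/21]
3 storage lockers opened.

3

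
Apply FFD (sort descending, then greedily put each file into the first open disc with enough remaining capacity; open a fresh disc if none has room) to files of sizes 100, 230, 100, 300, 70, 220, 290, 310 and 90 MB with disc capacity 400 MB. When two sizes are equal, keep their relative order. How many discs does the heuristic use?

Sorted descending: 310, 300, 290, 230, 220, 100, 100, 90, 70.
  310 → disc 1 (new)  [load 310/400]
  300 → disc 2 (new)  [load 300/400]
  290 → disc 3 (new)  [load 290/400]
  230 → disc 4 (new)  [load 230/400]
  220 → disc 5 (new)  [load 220/400]
  100 → disc 2  [load 400/400]
  100 → disc 3  [load 390/400]
  90 → disc 1  [load 400/400]
  70 → disc 4  [load 300/400]
5 discs opened.

5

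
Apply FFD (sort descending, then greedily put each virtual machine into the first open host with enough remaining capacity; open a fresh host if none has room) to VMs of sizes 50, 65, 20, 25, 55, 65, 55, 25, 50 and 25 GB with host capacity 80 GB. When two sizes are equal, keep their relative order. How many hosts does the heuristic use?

Sorted descending: 65, 65, 55, 55, 50, 50, 25, 25, 25, 20.
  65 → host 1 (new)  [load 65/80]
  65 → host 2 (new)  [load 65/80]
  55 → host 3 (new)  [load 55/80]
  55 → host 4 (new)  [load 55/80]
  50 → host 5 (new)  [load 50/80]
  50 → host 6 (new)  [load 50/80]
  25 → host 3  [load 80/80]
  25 → host 4  [load 80/80]
  25 → host 5  [load 75/80]
  20 → host 6  [load 70/80]
6 hosts opened.

6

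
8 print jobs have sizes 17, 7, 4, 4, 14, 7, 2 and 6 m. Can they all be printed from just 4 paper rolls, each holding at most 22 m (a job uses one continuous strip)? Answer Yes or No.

A valid assignment using 3 paper rolls:
  roll 1: 17 + 4 = 21
  roll 2: 14 + 7 = 21
  roll 3: 7 + 6 + 4 + 2 = 19
That uses only 3 ≤ 4, so 4 paper rolls are enough.

Yes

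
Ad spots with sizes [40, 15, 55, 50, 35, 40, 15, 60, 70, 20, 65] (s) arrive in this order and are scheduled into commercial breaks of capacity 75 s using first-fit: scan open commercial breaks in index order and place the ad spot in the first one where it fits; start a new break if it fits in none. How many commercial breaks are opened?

  40 → break 1 (new)  [load 40/75]
  15 → break 1  [load 55/75]
  55 → break 2 (new)  [load 55/75]
  50 → break 3 (new)  [load 50/75]
  35 → break 4 (new)  [load 35/75]
  40 → break 4  [load 75/75]
  15 → break 1  [load 70/75]
  60 → break 5 (new)  [load 60/75]
  70 → break 6 (new)  [load 70/75]
  20 → break 2  [load 75/75]
  65 → break 7 (new)  [load 65/75]
7 commercial breaks opened.

7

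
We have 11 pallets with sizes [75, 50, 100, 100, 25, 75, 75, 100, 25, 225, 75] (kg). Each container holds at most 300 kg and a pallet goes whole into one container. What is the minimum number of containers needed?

Total = 225 + 100 + 100 + 100 + 75 + 75 + 75 + 75 + 50 + 25 + 25 = 925 kg.
Lower bound: ⌈925/300⌉ = 4 containers.
A packing using 4 containers:
  container 1: 225 + 75 = 300
  container 2: 100 + 100 + 100 = 300
  container 3: 75 + 75 + 75 + 50 + 25 = 300
  container 4: 25 = 25
This matches the lower bound, so 4 is optimal.

4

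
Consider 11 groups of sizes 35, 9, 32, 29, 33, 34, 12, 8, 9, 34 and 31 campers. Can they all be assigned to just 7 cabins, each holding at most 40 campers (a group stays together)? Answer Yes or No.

Total = 266 campers; ⌈266/40⌉ = 7.
The bound of 7 does not rule out 7, but exhaustive search shows no assignment into 7 cabins of capacity 40 campers exists — the minimum is 8.

No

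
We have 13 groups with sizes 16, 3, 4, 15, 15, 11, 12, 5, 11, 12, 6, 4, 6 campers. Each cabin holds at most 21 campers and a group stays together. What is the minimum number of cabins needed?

Total = 16 + 15 + 15 + 12 + 12 + 11 + 11 + 6 + 6 + 5 + 4 + 4 + 3 = 120 campers.
Lower bound: ⌈120/21⌉ = 6 cabins.
Also, 7 groups each exceed 21/2 campers, and no two of those can share a cabin, so at least 7 cabins are needed.
A packing using 7 cabins:
  cabin 1: 16 + 5 = 21
  cabin 2: 15 + 6 = 21
  cabin 3: 15 + 6 = 21
  cabin 4: 12 + 4 + 4 = 20
  cabin 5: 12 + 3 = 15
  cabin 6: 11 = 11
  cabin 7: 11 = 11
This matches the lower bound, so 7 is optimal.

7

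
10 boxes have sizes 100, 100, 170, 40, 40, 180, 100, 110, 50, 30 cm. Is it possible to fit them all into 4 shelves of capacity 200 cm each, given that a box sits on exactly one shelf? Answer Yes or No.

No

Total = 920 cm; ⌈920/200⌉ = 5.
At least 5 shelves are required, but only 4 are allowed.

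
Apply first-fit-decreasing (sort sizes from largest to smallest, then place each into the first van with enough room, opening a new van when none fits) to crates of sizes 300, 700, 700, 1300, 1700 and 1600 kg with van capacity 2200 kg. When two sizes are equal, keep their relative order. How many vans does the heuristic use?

4

Sorted descending: 1700, 1600, 1300, 700, 700, 300.
  1700 → van 1 (new)  [load 1700/2200]
  1600 → van 2 (new)  [load 1600/2200]
  1300 → van 3 (new)  [load 1300/2200]
  700 → van 3  [load 2000/2200]
  700 → van 4 (new)  [load 700/2200]
  300 → van 1  [load 2000/2200]
4 vans opened.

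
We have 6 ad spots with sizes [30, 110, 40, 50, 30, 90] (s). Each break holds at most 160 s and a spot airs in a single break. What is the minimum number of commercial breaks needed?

3

Total = 110 + 90 + 50 + 40 + 30 + 30 = 350 s.
Lower bound: ⌈350/160⌉ = 3 commercial breaks.
A packing using 3 commercial breaks:
  break 1: 110 + 50 = 160
  break 2: 90 + 40 + 30 = 160
  break 3: 30 = 30
This matches the lower bound, so 3 is optimal.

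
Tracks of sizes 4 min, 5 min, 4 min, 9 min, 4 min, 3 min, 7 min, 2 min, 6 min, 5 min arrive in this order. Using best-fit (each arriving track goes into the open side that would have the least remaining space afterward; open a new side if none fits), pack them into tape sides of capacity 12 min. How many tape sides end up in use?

  4 → side 1 (new)  [load 4/12]
  5 → side 1  [load 9/12]
  4 → side 2 (new)  [load 4/12]
  9 → side 3 (new)  [load 9/12]
  4 → side 2  [load 8/12]
  3 → side 1  [load 12/12]
  7 → side 4 (new)  [load 7/12]
  2 → side 3  [load 11/12]
  6 → side 5 (new)  [load 6/12]
  5 → side 4  [load 12/12]
5 tape sides opened.

5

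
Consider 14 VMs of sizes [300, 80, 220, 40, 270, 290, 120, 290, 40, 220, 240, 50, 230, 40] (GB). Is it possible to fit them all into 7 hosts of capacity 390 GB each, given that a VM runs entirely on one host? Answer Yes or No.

No

Total = 2430 GB; ⌈2430/390⌉ = 7.
8 VMs each exceed half the capacity and cannot share a host, forcing at least 8 hosts.
At least 8 hosts are required, but only 7 are allowed.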